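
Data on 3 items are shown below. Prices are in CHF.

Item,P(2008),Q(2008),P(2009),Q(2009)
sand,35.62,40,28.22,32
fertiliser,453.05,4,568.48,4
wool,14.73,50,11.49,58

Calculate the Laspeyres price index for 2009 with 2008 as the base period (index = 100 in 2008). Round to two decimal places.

Laspeyres price index uses base-period quantities as weights.
ΣP(2009)·Q(2008) = 28.22×40 + 568.48×4 + 11.49×50 = 1128.8 + 2273.92 + 574.5 = 3977.22
ΣP(2008)·Q(2008) = 35.62×40 + 453.05×4 + 14.73×50 = 1424.8 + 1812.2 + 736.5 = 3973.5
Index = 3977.22 / 3973.5 × 100 = 100.0936

100.09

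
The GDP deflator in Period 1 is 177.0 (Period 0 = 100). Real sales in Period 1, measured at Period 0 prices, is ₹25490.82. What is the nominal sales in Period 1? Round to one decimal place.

Nominal = Real × (Index/100) = 25490.82 × (177.0/100)
        = 25490.82 × 1.770 = 45118.7514

45118.8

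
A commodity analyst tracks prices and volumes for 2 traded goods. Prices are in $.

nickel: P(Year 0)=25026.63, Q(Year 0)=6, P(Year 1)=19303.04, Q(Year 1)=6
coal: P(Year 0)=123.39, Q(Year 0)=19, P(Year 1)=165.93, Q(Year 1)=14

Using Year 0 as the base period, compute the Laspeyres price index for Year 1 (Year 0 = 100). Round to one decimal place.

78.0

Laspeyres price index uses base-period quantities as weights.
ΣP(Year 1)·Q(Year 0) = 19303.04×6 + 165.93×19 = 115818.24 + 3152.67 = 118970.91
ΣP(Year 0)·Q(Year 0) = 25026.63×6 + 123.39×19 = 150159.78 + 2344.41 = 152504.19
Index = 118970.91 / 152504.19 × 100 = 78.0116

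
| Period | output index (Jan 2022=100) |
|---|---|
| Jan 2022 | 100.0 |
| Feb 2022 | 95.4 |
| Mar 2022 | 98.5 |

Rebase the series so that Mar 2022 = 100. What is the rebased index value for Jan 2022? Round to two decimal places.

101.52

Rebased(Jan 2022) = 100.0 / 98.5 × 100 = 101.5228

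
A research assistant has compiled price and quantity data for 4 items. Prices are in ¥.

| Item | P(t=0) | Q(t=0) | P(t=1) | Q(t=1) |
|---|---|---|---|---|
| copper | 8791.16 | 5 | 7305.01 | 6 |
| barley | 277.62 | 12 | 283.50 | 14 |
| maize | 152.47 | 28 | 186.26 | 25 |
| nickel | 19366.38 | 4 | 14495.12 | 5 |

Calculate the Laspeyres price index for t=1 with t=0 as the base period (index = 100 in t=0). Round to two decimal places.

79.93

Laspeyres price index uses base-period quantities as weights.
ΣP(t=1)·Q(t=0) = 7305.01×5 + 283.50×12 + 186.26×28 + 14495.12×4 = 36525.05 + 3402 + 5215.28 + 57980.48 = 103122.81
ΣP(t=0)·Q(t=0) = 8791.16×5 + 277.62×12 + 152.47×28 + 19366.38×4 = 43955.8 + 3331.44 + 4269.16 + 77465.52 = 129021.92
Index = 103122.81 / 129021.92 × 100 = 79.9266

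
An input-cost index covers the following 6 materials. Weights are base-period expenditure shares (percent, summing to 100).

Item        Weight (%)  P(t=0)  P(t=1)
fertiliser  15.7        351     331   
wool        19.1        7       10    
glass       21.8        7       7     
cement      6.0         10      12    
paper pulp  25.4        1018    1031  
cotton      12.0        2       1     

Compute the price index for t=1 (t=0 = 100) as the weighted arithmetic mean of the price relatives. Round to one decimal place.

102.8

fertiliser: 15.7 × (331/351) = 15.7 × 0.943020 = 14.8054
wool: 19.1 × (10/7) = 19.1 × 1.428571 = 27.2857
glass: 21.8 × (7/7) = 21.8 × 1.000000 = 21.8000
cement: 6.0 × (12/10) = 6.0 × 1.200000 = 7.2000
paper pulp: 25.4 × (1031/1018) = 25.4 × 1.012770 = 25.7244
cotton: 12.0 × (1/2) = 12.0 × 0.500000 = 6.0000
Index = Σ wᵢ·(p₁ᵢ/p₀ᵢ) = 14.8054 + 27.2857 + 21.8000 + 7.2000 + 25.7244 + 6.0000 = 102.8155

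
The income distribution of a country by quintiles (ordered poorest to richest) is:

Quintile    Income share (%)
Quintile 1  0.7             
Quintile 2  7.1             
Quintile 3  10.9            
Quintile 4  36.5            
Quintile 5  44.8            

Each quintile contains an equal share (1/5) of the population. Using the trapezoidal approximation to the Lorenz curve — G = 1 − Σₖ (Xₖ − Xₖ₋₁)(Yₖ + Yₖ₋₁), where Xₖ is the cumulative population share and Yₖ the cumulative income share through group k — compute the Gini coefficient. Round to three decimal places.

Cumulative income shares Yₖ: 0.0070, 0.0780, 0.1870, 0.5520, 1.0000
Σ (Xₖ−Xₖ₋₁)(Yₖ+Yₖ₋₁) = (1/5)(0.0070+0.0000) + (1/5)(0.0780+0.0070) + (1/5)(0.1870+0.0780) + (1/5)(0.5520+0.1870) + (1/5)(1.0000+0.5520)
  = 0.0014 + 0.0170 + 0.0530 + 0.1478 + 0.3104 = 0.5296
G = 1 − 0.5296 = 0.4704

0.470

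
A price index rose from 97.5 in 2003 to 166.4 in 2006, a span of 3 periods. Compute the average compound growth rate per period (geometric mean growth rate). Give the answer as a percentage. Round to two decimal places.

19.50%

Growth factor = (166.4/97.5)^(1/3) = (1.706667)^(1/3) = 1.195041
Growth rate = 1.195041 − 1 = 0.195041 = 19.5041%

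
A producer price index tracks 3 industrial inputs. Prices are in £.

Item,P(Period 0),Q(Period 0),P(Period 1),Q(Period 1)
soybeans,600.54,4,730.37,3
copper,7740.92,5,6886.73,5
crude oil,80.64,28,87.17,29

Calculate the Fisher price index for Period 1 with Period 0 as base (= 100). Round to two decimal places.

91.58

Laspeyres component (base-period weights):
ΣP(Period 1)Q(Period 0) = 730.37×4 + 6886.73×5 + 87.17×28 = 2921.48 + 34433.65 + 2440.76 = 39795.89
ΣP(Period 0)Q(Period 0) = 600.54×4 + 7740.92×5 + 80.64×28 = 2402.16 + 38704.6 + 2257.92 = 43364.68
L = 39795.89 / 43364.68 × 100 = 91.7703
Paasche component (current-period weights):
ΣP(Period 1)Q(Period 1) = 730.37×3 + 6886.73×5 + 87.17×29 = 2191.11 + 34433.65 + 2527.93 = 39152.69
ΣP(Period 0)Q(Period 1) = 600.54×3 + 7740.92×5 + 80.64×29 = 1801.62 + 38704.6 + 2338.56 = 42844.78
P = 39152.69 / 42844.78 × 100 = 91.3826
Fisher = √(L × P) = √(91.7703 × 91.3826) = 91.5763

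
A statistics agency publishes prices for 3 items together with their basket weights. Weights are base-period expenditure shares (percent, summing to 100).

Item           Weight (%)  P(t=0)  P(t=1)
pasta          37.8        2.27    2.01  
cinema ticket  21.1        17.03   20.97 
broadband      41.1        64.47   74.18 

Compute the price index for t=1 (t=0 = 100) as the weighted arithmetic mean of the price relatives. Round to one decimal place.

106.7

pasta: 37.8 × (2.01/2.27) = 37.8 × 0.885463 = 33.4705
cinema ticket: 21.1 × (20.97/17.03) = 21.1 × 1.231356 = 25.9816
broadband: 41.1 × (74.18/64.47) = 41.1 × 1.150613 = 47.2902
Index = Σ wᵢ·(p₁ᵢ/p₀ᵢ) = 33.4705 + 25.9816 + 47.2902 = 106.7423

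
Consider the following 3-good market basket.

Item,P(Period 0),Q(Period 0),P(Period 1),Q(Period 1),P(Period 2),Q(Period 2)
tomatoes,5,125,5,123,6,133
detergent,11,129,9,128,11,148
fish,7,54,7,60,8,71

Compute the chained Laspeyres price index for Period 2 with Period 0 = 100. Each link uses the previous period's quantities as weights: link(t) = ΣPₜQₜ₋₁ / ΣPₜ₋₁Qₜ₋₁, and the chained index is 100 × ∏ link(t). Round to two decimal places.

Link Period 0→Period 1:
ΣP(Period 1)Q(Period 0) = 5×125 + 9×129 + 7×54 = 625 + 1161 + 378 = 2164
ΣP(Period 0)Q(Period 0) = 5×125 + 11×129 + 7×54 = 625 + 1419 + 378 = 2422
link = 2164/2422 = 0.893476
Link Period 1→Period 2:
ΣP(Period 2)Q(Period 1) = 6×123 + 11×128 + 8×60 = 738 + 1408 + 480 = 2626
ΣP(Period 1)Q(Period 1) = 5×123 + 9×128 + 7×60 = 615 + 1152 + 420 = 2187
link = 2626/2187 = 1.200732
Chained index = 100 × 0.893476 × 1.200732 = 107.2825

107.28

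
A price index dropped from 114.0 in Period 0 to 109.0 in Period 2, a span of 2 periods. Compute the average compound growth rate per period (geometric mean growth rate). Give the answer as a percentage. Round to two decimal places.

-2.22%

Growth factor = (109.0/114.0)^(1/2) = (0.956140)^(1/2) = 0.977824
Growth rate = 0.977824 − 1 = -0.022176 = -2.2176%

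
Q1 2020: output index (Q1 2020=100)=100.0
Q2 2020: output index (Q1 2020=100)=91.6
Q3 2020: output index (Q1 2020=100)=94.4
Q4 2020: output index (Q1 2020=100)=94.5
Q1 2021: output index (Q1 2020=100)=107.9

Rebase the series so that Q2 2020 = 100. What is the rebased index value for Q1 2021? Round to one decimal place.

Rebased(Q1 2021) = 107.9 / 91.6 × 100 = 117.7948

117.8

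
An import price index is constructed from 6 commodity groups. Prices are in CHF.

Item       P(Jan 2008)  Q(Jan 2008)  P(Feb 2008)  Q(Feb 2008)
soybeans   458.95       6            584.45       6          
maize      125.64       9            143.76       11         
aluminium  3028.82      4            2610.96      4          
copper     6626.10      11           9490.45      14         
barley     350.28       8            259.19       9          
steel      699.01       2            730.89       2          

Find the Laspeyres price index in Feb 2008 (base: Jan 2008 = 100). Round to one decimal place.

Laspeyres price index uses base-period quantities as weights.
ΣP(Feb 2008)·Q(Jan 2008) = 584.45×6 + 143.76×9 + 2610.96×4 + 9490.45×11 + 259.19×8 + 730.89×2 = 3506.7 + 1293.84 + 10443.84 + 104394.95 + 2073.52 + 1461.78 = 123174.63
ΣP(Jan 2008)·Q(Jan 2008) = 458.95×6 + 125.64×9 + 3028.82×4 + 6626.10×11 + 350.28×8 + 699.01×2 = 2753.7 + 1130.76 + 12115.28 + 72887.1 + 2802.24 + 1398.02 = 93087.1
Index = 123174.63 / 93087.1 × 100 = 132.3219

132.3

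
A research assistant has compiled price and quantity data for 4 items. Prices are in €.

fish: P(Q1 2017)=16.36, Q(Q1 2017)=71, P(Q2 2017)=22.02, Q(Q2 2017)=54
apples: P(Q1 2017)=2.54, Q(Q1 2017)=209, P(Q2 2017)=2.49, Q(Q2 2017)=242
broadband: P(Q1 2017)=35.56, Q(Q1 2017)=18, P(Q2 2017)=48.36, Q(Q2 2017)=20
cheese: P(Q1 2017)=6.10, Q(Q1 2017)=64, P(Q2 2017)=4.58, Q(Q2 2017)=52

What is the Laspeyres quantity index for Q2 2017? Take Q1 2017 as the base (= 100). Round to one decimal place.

92.8

Laspeyres quantity index uses base-period prices as weights.
ΣP(Q1 2017)·Q(Q2 2017) = 16.36×54 + 2.54×242 + 35.56×20 + 6.10×52 = 883.44 + 614.68 + 711.2 + 317.2 = 2526.52
ΣP(Q1 2017)·Q(Q1 2017) = 16.36×71 + 2.54×209 + 35.56×18 + 6.10×64 = 1161.56 + 530.86 + 640.08 + 390.4 = 2722.9
Index = 2526.52 / 2722.9 × 100 = 92.7878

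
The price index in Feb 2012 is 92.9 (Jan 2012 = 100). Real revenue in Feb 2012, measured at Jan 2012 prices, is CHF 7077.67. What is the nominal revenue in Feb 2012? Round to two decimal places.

Nominal = Real × (Index/100) = 7077.67 × (92.9/100)
        = 7077.67 × 0.929 = 6575.1554

6575.16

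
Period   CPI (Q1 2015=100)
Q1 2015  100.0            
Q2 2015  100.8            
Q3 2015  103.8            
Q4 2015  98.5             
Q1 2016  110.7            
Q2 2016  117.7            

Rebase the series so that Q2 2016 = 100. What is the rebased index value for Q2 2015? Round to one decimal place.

85.6

Rebased(Q2 2015) = 100.8 / 117.7 × 100 = 85.6415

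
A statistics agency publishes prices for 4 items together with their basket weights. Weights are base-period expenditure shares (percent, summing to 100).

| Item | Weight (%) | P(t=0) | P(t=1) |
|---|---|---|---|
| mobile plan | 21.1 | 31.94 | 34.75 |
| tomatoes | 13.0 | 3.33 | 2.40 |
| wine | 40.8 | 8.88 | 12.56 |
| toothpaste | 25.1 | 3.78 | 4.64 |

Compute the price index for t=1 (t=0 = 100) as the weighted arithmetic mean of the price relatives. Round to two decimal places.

120.84

mobile plan: 21.1 × (34.75/31.94) = 21.1 × 1.087977 = 22.9563
tomatoes: 13.0 × (2.40/3.33) = 13.0 × 0.720721 = 9.3694
wine: 40.8 × (12.56/8.88) = 40.8 × 1.414414 = 57.7081
toothpaste: 25.1 × (4.64/3.78) = 25.1 × 1.227513 = 30.8106
Index = Σ wᵢ·(p₁ᵢ/p₀ᵢ) = 22.9563 + 9.3694 + 57.7081 + 30.8106 = 120.8444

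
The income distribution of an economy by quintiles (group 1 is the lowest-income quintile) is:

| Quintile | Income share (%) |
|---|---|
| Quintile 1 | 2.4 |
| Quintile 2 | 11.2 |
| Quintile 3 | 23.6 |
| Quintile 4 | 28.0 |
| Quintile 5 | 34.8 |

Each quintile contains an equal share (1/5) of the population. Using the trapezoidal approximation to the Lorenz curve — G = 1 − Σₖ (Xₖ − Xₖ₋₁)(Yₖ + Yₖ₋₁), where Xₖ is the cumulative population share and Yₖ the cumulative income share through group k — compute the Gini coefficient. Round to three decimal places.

0.326

Cumulative income shares Yₖ: 0.0240, 0.1360, 0.3720, 0.6520, 1.0000
Σ (Xₖ−Xₖ₋₁)(Yₖ+Yₖ₋₁) = (1/5)(0.0240+0.0000) + (1/5)(0.1360+0.0240) + (1/5)(0.3720+0.1360) + (1/5)(0.6520+0.3720) + (1/5)(1.0000+0.6520)
  = 0.0048 + 0.0320 + 0.1016 + 0.2048 + 0.3304 = 0.6736
G = 1 − 0.6736 = 0.3264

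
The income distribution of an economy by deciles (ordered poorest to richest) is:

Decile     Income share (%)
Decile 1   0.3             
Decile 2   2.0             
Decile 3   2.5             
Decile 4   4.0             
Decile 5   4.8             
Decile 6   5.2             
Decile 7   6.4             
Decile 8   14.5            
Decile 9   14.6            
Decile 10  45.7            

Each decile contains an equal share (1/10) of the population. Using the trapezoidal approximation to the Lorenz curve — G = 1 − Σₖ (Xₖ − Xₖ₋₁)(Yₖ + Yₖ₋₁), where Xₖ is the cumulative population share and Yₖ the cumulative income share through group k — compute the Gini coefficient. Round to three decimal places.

0.564

Cumulative income shares Yₖ: 0.0030, 0.0230, 0.0480, 0.0880, 0.1360, 0.1880, 0.2520, 0.3970, 0.5430, 1.0000
Σ (Xₖ−Xₖ₋₁)(Yₖ+Yₖ₋₁) = (1/10)(0.0030+0.0000) + (1/10)(0.0230+0.0030) + (1/10)(0.0480+0.0230) + (1/10)(0.0880+0.0480) + (1/10)(0.1360+0.0880) + (1/10)(0.1880+0.1360) + (1/10)(0.2520+0.1880) + (1/10)(0.3970+0.2520) + (1/10)(0.5430+0.3970) + (1/10)(1.0000+0.5430)
  = 0.0003 + 0.0026 + 0.0071 + 0.0136 + 0.0224 + 0.0324 + 0.0440 + 0.0649 + 0.0940 + 0.1543 = 0.4356
G = 1 − 0.4356 = 0.5644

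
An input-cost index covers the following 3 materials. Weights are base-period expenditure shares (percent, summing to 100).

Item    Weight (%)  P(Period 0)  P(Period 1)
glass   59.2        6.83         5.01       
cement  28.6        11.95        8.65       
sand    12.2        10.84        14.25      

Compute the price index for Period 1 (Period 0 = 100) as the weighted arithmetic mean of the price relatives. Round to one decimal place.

glass: 59.2 × (5.01/6.83) = 59.2 × 0.733529 = 43.4249
cement: 28.6 × (8.65/11.95) = 28.6 × 0.723849 = 20.7021
sand: 12.2 × (14.25/10.84) = 12.2 × 1.314576 = 16.0378
Index = Σ wᵢ·(p₁ᵢ/p₀ᵢ) = 43.4249 + 20.7021 + 16.0378 = 80.1648

80.2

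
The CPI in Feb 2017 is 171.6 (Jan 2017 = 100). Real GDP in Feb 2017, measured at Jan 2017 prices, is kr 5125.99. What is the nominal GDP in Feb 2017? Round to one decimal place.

8796.2

Nominal = Real × (Index/100) = 5125.99 × (171.6/100)
        = 5125.99 × 1.716 = 8796.1988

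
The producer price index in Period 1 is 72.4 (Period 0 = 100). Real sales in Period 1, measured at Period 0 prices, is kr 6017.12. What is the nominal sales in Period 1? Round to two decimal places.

Nominal = Real × (Index/100) = 6017.12 × (72.4/100)
        = 6017.12 × 0.724 = 4356.3949

4356.39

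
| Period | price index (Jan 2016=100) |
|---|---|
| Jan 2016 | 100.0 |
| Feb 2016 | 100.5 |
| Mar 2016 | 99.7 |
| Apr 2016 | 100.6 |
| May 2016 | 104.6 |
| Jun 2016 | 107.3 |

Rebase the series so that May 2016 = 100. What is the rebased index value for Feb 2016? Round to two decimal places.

96.08

Rebased(Feb 2016) = 100.5 / 104.6 × 100 = 96.0803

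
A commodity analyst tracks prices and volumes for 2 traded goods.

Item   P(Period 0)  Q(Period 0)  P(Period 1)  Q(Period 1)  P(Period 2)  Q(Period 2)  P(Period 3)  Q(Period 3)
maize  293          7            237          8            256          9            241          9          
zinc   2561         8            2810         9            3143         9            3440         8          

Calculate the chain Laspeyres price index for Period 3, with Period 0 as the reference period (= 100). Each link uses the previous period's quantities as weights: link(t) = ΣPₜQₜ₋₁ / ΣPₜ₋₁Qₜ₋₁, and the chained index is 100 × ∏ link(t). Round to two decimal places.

129.42

Link Period 0→Period 1:
ΣP(Period 1)Q(Period 0) = 237×7 + 2810×8 = 1659 + 22480 = 24139
ΣP(Period 0)Q(Period 0) = 293×7 + 2561×8 = 2051 + 20488 = 22539
link = 24139/22539 = 1.070988
Link Period 1→Period 2:
ΣP(Period 2)Q(Period 1) = 256×8 + 3143×9 = 2048 + 28287 = 30335
ΣP(Period 1)Q(Period 1) = 237×8 + 2810×9 = 1896 + 25290 = 27186
link = 30335/27186 = 1.115832
Link Period 2→Period 3:
ΣP(Period 3)Q(Period 2) = 241×9 + 3440×9 = 2169 + 30960 = 33129
ΣP(Period 2)Q(Period 2) = 256×9 + 3143×9 = 2304 + 28287 = 30591
link = 33129/30591 = 1.082966
Chained index = 100 × 1.070988 × 1.115832 × 1.082966 = 129.4190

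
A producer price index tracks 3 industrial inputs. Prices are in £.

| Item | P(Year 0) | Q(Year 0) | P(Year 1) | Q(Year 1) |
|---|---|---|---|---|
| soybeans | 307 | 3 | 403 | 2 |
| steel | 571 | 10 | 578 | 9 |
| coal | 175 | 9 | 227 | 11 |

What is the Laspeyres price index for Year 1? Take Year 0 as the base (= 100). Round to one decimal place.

Laspeyres price index uses base-period quantities as weights.
ΣP(Year 1)·Q(Year 0) = 403×3 + 578×10 + 227×9 = 1209 + 5780 + 2043 = 9032
ΣP(Year 0)·Q(Year 0) = 307×3 + 571×10 + 175×9 = 921 + 5710 + 1575 = 8206
Index = 9032 / 8206 × 100 = 110.0658

110.1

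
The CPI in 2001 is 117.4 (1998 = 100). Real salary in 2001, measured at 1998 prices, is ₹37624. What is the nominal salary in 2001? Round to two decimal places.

Nominal = Real × (Index/100) = 37624 × (117.4/100)
        = 37624 × 1.174 = 44170.5760

44170.58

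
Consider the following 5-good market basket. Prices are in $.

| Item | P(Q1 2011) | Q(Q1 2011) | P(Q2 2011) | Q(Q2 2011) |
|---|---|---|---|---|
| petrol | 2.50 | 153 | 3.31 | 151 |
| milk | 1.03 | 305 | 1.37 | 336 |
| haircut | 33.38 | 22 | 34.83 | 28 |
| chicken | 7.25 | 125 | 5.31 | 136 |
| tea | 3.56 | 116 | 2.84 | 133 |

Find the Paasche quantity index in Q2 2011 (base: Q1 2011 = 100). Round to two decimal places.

Paasche quantity index uses current-period prices as weights.
ΣP(Q2 2011)·Q(Q2 2011) = 3.31×151 + 1.37×336 + 34.83×28 + 5.31×136 + 2.84×133 = 499.81 + 460.32 + 975.24 + 722.16 + 377.72 = 3035.25
ΣP(Q2 2011)·Q(Q1 2011) = 3.31×153 + 1.37×305 + 34.83×22 + 5.31×125 + 2.84×116 = 506.43 + 417.85 + 766.26 + 663.75 + 329.44 = 2683.73
Index = 3035.25 / 2683.73 × 100 = 113.0982

113.10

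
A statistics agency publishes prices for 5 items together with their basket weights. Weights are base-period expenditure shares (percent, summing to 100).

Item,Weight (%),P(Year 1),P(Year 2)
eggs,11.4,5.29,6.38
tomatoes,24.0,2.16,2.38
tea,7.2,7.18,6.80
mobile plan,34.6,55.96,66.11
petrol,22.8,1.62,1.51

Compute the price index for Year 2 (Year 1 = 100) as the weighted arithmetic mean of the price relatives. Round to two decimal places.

109.14

eggs: 11.4 × (6.38/5.29) = 11.4 × 1.206049 = 13.7490
tomatoes: 24.0 × (2.38/2.16) = 24.0 × 1.101852 = 26.4444
tea: 7.2 × (6.80/7.18) = 7.2 × 0.947075 = 6.8189
mobile plan: 34.6 × (66.11/55.96) = 34.6 × 1.181380 = 40.8757
petrol: 22.8 × (1.51/1.62) = 22.8 × 0.932099 = 21.2519
Index = Σ wᵢ·(p₁ᵢ/p₀ᵢ) = 13.7490 + 26.4444 + 6.8189 + 40.8757 + 21.2519 = 109.1399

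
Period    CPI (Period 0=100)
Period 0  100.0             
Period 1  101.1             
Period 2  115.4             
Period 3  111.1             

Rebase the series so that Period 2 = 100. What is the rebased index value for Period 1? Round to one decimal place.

Rebased(Period 1) = 101.1 / 115.4 × 100 = 87.6083

87.6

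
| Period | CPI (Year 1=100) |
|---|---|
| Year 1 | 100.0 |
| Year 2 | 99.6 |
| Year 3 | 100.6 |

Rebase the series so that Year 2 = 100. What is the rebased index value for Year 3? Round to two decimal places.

Rebased(Year 3) = 100.6 / 99.6 × 100 = 101.0040

101.00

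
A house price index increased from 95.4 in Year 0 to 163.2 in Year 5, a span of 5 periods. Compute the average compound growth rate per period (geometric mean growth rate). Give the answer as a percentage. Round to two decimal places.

Growth factor = (163.2/95.4)^(1/5) = (1.710692)^(1/5) = 1.113357
Growth rate = 1.113357 − 1 = 0.113357 = 11.3357%

11.34%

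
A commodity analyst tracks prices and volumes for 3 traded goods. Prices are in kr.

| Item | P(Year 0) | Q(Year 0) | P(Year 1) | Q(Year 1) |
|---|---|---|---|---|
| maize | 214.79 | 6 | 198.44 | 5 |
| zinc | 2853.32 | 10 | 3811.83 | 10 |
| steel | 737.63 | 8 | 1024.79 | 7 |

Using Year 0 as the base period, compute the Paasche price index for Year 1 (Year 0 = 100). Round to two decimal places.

Paasche price index uses current-period quantities as weights.
ΣP(Year 1)·Q(Year 1) = 198.44×5 + 3811.83×10 + 1024.79×7 = 992.2 + 38118.3 + 7173.53 = 46284.03
ΣP(Year 0)·Q(Year 1) = 214.79×5 + 2853.32×10 + 737.63×7 = 1073.95 + 28533.2 + 5163.41 = 34770.56
Index = 46284.03 / 34770.56 × 100 = 133.1127

133.11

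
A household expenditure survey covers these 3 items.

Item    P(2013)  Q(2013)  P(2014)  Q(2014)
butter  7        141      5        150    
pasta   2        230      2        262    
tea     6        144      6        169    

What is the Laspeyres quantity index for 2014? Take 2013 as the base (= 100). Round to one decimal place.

112.0

Laspeyres quantity index uses base-period prices as weights.
ΣP(2013)·Q(2014) = 7×150 + 2×262 + 6×169 = 1050 + 524 + 1014 = 2588
ΣP(2013)·Q(2013) = 7×141 + 2×230 + 6×144 = 987 + 460 + 864 = 2311
Index = 2588 / 2311 × 100 = 111.9862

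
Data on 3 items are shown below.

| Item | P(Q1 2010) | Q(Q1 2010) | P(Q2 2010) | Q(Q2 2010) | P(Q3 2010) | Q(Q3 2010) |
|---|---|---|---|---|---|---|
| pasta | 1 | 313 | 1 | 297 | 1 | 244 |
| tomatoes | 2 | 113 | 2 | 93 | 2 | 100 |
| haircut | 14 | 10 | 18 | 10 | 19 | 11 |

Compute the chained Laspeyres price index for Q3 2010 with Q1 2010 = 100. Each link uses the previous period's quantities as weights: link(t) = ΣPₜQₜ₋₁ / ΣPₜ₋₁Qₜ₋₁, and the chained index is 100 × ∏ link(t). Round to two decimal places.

107.49

Link Q1 2010→Q2 2010:
ΣP(Q2 2010)Q(Q1 2010) = 1×313 + 2×113 + 18×10 = 313 + 226 + 180 = 719
ΣP(Q1 2010)Q(Q1 2010) = 1×313 + 2×113 + 14×10 = 313 + 226 + 140 = 679
link = 719/679 = 1.058910
Link Q2 2010→Q3 2010:
ΣP(Q3 2010)Q(Q2 2010) = 1×297 + 2×93 + 19×10 = 297 + 186 + 190 = 673
ΣP(Q2 2010)Q(Q2 2010) = 1×297 + 2×93 + 18×10 = 297 + 186 + 180 = 663
link = 673/663 = 1.015083
Chained index = 100 × 1.058910 × 1.015083 = 107.4882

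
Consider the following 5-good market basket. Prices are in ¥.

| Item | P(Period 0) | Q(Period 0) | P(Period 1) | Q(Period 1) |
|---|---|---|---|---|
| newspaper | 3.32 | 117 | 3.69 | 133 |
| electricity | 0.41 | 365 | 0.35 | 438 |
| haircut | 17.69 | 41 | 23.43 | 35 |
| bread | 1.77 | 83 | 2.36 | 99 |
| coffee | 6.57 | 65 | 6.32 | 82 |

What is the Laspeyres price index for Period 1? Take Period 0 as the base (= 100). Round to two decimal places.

Laspeyres price index uses base-period quantities as weights.
ΣP(Period 1)·Q(Period 0) = 3.69×117 + 0.35×365 + 23.43×41 + 2.36×83 + 6.32×65 = 431.73 + 127.75 + 960.63 + 195.88 + 410.8 = 2126.79
ΣP(Period 0)·Q(Period 0) = 3.32×117 + 0.41×365 + 17.69×41 + 1.77×83 + 6.57×65 = 388.44 + 149.65 + 725.29 + 146.91 + 427.05 = 1837.34
Index = 2126.79 / 1837.34 × 100 = 115.7538

115.75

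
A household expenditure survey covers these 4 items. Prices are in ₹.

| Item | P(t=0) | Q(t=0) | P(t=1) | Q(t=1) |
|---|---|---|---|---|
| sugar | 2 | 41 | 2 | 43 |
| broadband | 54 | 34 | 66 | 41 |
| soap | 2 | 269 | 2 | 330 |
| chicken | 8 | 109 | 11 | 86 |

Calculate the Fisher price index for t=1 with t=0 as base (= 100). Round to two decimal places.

121.32

Laspeyres component (base-period weights):
ΣP(t=1)Q(t=0) = 2×41 + 66×34 + 2×269 + 11×109 = 82 + 2244 + 538 + 1199 = 4063
ΣP(t=0)Q(t=0) = 2×41 + 54×34 + 2×269 + 8×109 = 82 + 1836 + 538 + 872 = 3328
L = 4063 / 3328 × 100 = 122.0853
Paasche component (current-period weights):
ΣP(t=1)Q(t=1) = 2×43 + 66×41 + 2×330 + 11×86 = 86 + 2706 + 660 + 946 = 4398
ΣP(t=0)Q(t=1) = 2×43 + 54×41 + 2×330 + 8×86 = 86 + 2214 + 660 + 688 = 3648
P = 4398 / 3648 × 100 = 120.5592
Fisher = √(L × P) = √(122.0853 × 120.5592) = 121.3199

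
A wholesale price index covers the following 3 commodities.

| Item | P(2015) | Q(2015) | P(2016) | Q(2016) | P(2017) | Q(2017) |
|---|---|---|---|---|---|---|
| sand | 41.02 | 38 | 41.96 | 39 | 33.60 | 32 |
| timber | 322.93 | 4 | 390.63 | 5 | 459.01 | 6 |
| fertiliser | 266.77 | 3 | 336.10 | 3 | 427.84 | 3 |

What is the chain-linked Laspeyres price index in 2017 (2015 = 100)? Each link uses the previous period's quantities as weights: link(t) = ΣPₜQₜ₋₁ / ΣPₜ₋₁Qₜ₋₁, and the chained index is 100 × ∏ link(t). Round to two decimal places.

Link 2015→2016:
ΣP(2016)Q(2015) = 41.96×38 + 390.63×4 + 336.10×3 = 1594.48 + 1562.52 + 1008.3 = 4165.3
ΣP(2015)Q(2015) = 41.02×38 + 322.93×4 + 266.77×3 = 1558.76 + 1291.72 + 800.31 = 3650.79
link = 4165.3/3650.79 = 1.140931
Link 2016→2017:
ΣP(2017)Q(2016) = 33.60×39 + 459.01×5 + 427.84×3 = 1310.4 + 2295.05 + 1283.52 = 4888.97
ΣP(2016)Q(2016) = 41.96×39 + 390.63×5 + 336.10×3 = 1636.44 + 1953.15 + 1008.3 = 4597.89
link = 4888.97/4597.89 = 1.063307
Chained index = 100 × 1.140931 × 1.063307 = 121.3160

121.32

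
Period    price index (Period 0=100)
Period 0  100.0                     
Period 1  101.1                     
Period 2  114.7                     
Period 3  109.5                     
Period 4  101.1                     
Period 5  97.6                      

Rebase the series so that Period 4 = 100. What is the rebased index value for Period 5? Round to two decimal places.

Rebased(Period 5) = 97.6 / 101.1 × 100 = 96.5381

96.54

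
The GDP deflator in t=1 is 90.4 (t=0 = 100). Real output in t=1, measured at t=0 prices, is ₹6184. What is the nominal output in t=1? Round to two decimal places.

5590.34

Nominal = Real × (Index/100) = 6184 × (90.4/100)
        = 6184 × 0.904 = 5590.3360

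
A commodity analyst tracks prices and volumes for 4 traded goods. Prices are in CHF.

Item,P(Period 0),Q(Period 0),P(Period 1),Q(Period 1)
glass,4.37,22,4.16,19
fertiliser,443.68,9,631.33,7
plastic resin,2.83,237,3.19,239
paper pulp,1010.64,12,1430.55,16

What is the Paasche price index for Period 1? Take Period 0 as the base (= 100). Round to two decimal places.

140.50

Paasche price index uses current-period quantities as weights.
ΣP(Period 1)·Q(Period 1) = 4.16×19 + 631.33×7 + 3.19×239 + 1430.55×16 = 79.04 + 4419.31 + 762.41 + 22888.8 = 28149.56
ΣP(Period 0)·Q(Period 1) = 4.37×19 + 443.68×7 + 2.83×239 + 1010.64×16 = 83.03 + 3105.76 + 676.37 + 16170.24 = 20035.4
Index = 28149.56 / 20035.4 × 100 = 140.4991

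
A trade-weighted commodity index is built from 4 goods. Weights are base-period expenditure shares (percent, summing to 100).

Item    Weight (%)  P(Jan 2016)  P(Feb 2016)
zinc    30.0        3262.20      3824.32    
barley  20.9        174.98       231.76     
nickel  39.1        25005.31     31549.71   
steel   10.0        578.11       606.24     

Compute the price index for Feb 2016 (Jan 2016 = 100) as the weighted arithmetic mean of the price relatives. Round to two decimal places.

122.67

zinc: 30.0 × (3824.32/3262.20) = 30.0 × 1.172313 = 35.1694
barley: 20.9 × (231.76/174.98) = 20.9 × 1.324494 = 27.6819
nickel: 39.1 × (31549.71/25005.31) = 39.1 × 1.261720 = 49.3333
steel: 10.0 × (606.24/578.11) = 10.0 × 1.048659 = 10.4866
Index = Σ wᵢ·(p₁ᵢ/p₀ᵢ) = 35.1694 + 27.6819 + 49.3333 + 10.4866 = 122.6712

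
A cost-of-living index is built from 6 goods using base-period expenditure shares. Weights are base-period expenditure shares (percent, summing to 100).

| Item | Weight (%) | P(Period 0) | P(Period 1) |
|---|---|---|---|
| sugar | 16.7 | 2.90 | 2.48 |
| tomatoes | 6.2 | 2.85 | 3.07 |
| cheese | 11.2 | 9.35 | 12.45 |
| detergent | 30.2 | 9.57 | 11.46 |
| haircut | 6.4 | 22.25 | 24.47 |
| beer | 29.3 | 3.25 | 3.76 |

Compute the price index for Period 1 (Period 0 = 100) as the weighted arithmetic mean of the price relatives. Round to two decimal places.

sugar: 16.7 × (2.48/2.90) = 16.7 × 0.855172 = 14.2814
tomatoes: 6.2 × (3.07/2.85) = 6.2 × 1.077193 = 6.6786
cheese: 11.2 × (12.45/9.35) = 11.2 × 1.331551 = 14.9134
detergent: 30.2 × (11.46/9.57) = 30.2 × 1.197492 = 36.1643
haircut: 6.4 × (24.47/22.25) = 6.4 × 1.099775 = 7.0386
beer: 29.3 × (3.76/3.25) = 29.3 × 1.156923 = 33.8978
Index = Σ wᵢ·(p₁ᵢ/p₀ᵢ) = 14.2814 + 6.6786 + 14.9134 + 36.1643 + 7.0386 + 33.8978 = 112.9740

112.97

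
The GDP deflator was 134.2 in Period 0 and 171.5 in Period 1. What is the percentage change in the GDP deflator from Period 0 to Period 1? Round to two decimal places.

27.79%

Change = (171.5 − 134.2) / 134.2 × 100
       = 37.3 / 134.2 × 100 = 27.7943%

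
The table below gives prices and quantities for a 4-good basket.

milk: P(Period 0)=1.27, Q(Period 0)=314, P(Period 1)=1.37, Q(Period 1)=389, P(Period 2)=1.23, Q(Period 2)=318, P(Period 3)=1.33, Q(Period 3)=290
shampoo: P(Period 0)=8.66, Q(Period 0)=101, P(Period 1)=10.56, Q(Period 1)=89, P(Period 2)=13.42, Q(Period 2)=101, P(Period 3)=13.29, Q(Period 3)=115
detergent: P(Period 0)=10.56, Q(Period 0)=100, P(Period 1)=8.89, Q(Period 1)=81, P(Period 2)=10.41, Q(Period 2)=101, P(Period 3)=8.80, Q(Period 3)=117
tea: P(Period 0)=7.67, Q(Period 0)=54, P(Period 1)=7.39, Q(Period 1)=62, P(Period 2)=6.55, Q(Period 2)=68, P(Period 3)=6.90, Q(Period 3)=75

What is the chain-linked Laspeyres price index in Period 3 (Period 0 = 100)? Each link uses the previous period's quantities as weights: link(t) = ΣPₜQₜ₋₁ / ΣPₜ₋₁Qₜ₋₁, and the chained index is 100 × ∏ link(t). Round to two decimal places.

Link Period 0→Period 1:
ΣP(Period 1)Q(Period 0) = 1.37×314 + 10.56×101 + 8.89×100 + 7.39×54 = 430.18 + 1066.56 + 889 + 399.06 = 2784.8
ΣP(Period 0)Q(Period 0) = 1.27×314 + 8.66×101 + 10.56×100 + 7.67×54 = 398.78 + 874.66 + 1056 + 414.18 = 2743.62
link = 2784.8/2743.62 = 1.015009
Link Period 1→Period 2:
ΣP(Period 2)Q(Period 1) = 1.23×389 + 13.42×89 + 10.41×81 + 6.55×62 = 478.47 + 1194.38 + 843.21 + 406.1 = 2922.16
ΣP(Period 1)Q(Period 1) = 1.37×389 + 10.56×89 + 8.89×81 + 7.39×62 = 532.93 + 939.84 + 720.09 + 458.18 = 2651.04
link = 2922.16/2651.04 = 1.102269
Link Period 2→Period 3:
ΣP(Period 3)Q(Period 2) = 1.33×318 + 13.29×101 + 8.80×101 + 6.90×68 = 422.94 + 1342.29 + 888.8 + 469.2 = 3123.23
ΣP(Period 2)Q(Period 2) = 1.23×318 + 13.42×101 + 10.41×101 + 6.55×68 = 391.14 + 1355.42 + 1051.41 + 445.4 = 3243.37
link = 3123.23/3243.37 = 0.962958
Chained index = 100 × 1.015009 × 1.102269 × 0.962958 = 107.7371

107.74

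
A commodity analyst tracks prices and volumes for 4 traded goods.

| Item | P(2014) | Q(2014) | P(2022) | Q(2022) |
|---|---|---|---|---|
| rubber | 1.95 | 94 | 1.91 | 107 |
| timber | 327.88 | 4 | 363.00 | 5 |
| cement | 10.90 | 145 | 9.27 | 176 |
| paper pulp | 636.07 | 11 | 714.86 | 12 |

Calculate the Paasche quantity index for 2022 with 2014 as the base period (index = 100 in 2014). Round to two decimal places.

112.82

Paasche quantity index uses current-period prices as weights.
ΣP(2022)·Q(2022) = 1.91×107 + 363.00×5 + 9.27×176 + 714.86×12 = 204.37 + 1815 + 1631.52 + 8578.32 = 12229.21
ΣP(2022)·Q(2014) = 1.91×94 + 363.00×4 + 9.27×145 + 714.86×11 = 179.54 + 1452 + 1344.15 + 7863.46 = 10839.15
Index = 12229.21 / 10839.15 × 100 = 112.8244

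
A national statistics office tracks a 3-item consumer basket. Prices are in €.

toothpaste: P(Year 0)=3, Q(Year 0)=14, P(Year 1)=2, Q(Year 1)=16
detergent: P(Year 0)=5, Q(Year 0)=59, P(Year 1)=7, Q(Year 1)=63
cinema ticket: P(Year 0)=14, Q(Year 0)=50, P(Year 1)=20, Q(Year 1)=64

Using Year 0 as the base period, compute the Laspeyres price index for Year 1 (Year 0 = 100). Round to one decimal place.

139.0

Laspeyres price index uses base-period quantities as weights.
ΣP(Year 1)·Q(Year 0) = 2×14 + 7×59 + 20×50 = 28 + 413 + 1000 = 1441
ΣP(Year 0)·Q(Year 0) = 3×14 + 5×59 + 14×50 = 42 + 295 + 700 = 1037
Index = 1441 / 1037 × 100 = 138.9585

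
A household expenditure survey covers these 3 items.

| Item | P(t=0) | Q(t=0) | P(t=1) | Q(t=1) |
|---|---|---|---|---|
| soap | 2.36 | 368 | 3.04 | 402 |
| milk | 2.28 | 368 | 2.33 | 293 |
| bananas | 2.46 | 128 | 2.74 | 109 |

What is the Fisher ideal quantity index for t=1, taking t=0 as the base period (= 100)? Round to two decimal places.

93.94

Laspeyres component (base-period weights):
ΣP(t=0)Q(t=1) = 2.36×402 + 2.28×293 + 2.46×109 = 948.72 + 668.04 + 268.14 = 1884.9
ΣP(t=0)Q(t=0) = 2.36×368 + 2.28×368 + 2.46×128 = 868.48 + 839.04 + 314.88 = 2022.4
L = 1884.9 / 2022.4 × 100 = 93.2011
Paasche component (current-period weights):
ΣP(t=1)Q(t=1) = 3.04×402 + 2.33×293 + 2.74×109 = 1222.08 + 682.69 + 298.66 = 2203.43
ΣP(t=1)Q(t=0) = 3.04×368 + 2.33×368 + 2.74×128 = 1118.72 + 857.44 + 350.72 = 2326.88
P = 2203.43 / 2326.88 × 100 = 94.6946
Fisher = √(L × P) = √(93.2011 × 94.6946) = 93.9449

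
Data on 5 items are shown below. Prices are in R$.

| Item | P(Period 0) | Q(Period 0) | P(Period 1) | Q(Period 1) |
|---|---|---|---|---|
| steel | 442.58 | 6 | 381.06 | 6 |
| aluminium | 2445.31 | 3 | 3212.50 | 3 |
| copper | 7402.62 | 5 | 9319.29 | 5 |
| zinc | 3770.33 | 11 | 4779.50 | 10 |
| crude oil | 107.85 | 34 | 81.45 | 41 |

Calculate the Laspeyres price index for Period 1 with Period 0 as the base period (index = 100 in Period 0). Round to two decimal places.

Laspeyres price index uses base-period quantities as weights.
ΣP(Period 1)·Q(Period 0) = 381.06×6 + 3212.50×3 + 9319.29×5 + 4779.50×11 + 81.45×34 = 2286.36 + 9637.5 + 46596.45 + 52574.5 + 2769.3 = 113864.11
ΣP(Period 0)·Q(Period 0) = 442.58×6 + 2445.31×3 + 7402.62×5 + 3770.33×11 + 107.85×34 = 2655.48 + 7335.93 + 37013.1 + 41473.63 + 3666.9 = 92145.04
Index = 113864.11 / 92145.04 × 100 = 123.5705

123.57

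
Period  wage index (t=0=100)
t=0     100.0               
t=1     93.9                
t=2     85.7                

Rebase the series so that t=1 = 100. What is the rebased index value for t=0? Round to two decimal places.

Rebased(t=0) = 100.0 / 93.9 × 100 = 106.4963

106.50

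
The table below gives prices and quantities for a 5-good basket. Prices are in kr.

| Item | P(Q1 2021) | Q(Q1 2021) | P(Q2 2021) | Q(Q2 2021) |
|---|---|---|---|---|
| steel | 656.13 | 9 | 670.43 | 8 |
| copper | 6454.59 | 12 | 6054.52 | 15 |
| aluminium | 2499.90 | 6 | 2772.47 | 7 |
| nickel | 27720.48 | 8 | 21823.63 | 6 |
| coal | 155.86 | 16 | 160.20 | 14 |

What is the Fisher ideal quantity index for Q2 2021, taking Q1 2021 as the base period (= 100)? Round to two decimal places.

Laspeyres component (base-period weights):
ΣP(Q1 2021)Q(Q2 2021) = 656.13×8 + 6454.59×15 + 2499.90×7 + 27720.48×6 + 155.86×14 = 5249.04 + 96818.85 + 17499.3 + 166322.88 + 2182.04 = 288072.11
ΣP(Q1 2021)Q(Q1 2021) = 656.13×9 + 6454.59×12 + 2499.90×6 + 27720.48×8 + 155.86×16 = 5905.17 + 77455.08 + 14999.4 + 221763.84 + 2493.76 = 322617.25
L = 288072.11 / 322617.25 × 100 = 89.2922
Paasche component (current-period weights):
ΣP(Q2 2021)Q(Q2 2021) = 670.43×8 + 6054.52×15 + 2772.47×7 + 21823.63×6 + 160.20×14 = 5363.44 + 90817.8 + 19407.29 + 130941.78 + 2242.8 = 248773.11
ΣP(Q2 2021)Q(Q1 2021) = 670.43×9 + 6054.52×12 + 2772.47×6 + 21823.63×8 + 160.20×16 = 6033.87 + 72654.24 + 16634.82 + 174589.04 + 2563.2 = 272475.17
P = 248773.11 / 272475.17 × 100 = 91.3012
Fisher = √(L × P) = √(89.2922 × 91.3012) = 90.2911

90.29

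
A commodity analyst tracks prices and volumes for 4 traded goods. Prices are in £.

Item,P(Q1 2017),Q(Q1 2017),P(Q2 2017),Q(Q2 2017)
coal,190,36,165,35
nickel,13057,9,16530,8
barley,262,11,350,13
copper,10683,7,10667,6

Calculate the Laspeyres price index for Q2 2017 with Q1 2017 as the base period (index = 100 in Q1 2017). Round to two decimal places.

115.45

Laspeyres price index uses base-period quantities as weights.
ΣP(Q2 2017)·Q(Q1 2017) = 165×36 + 16530×9 + 350×11 + 10667×7 = 5940 + 148770 + 3850 + 74669 = 233229
ΣP(Q1 2017)·Q(Q1 2017) = 190×36 + 13057×9 + 262×11 + 10683×7 = 6840 + 117513 + 2882 + 74781 = 202016
Index = 233229 / 202016 × 100 = 115.4508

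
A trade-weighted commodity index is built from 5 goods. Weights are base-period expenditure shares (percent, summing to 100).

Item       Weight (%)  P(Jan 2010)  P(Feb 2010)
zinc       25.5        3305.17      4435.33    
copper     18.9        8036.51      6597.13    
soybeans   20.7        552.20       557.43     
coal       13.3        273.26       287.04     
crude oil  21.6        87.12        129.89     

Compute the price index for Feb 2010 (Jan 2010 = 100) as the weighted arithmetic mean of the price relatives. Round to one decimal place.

116.8

zinc: 25.5 × (4435.33/3305.17) = 25.5 × 1.341937 = 34.2194
copper: 18.9 × (6597.13/8036.51) = 18.9 × 0.820895 = 15.5149
soybeans: 20.7 × (557.43/552.20) = 20.7 × 1.009471 = 20.8961
coal: 13.3 × (287.04/273.26) = 13.3 × 1.050428 = 13.9707
crude oil: 21.6 × (129.89/87.12) = 21.6 × 1.490932 = 32.2041
Index = Σ wᵢ·(p₁ᵢ/p₀ᵢ) = 34.2194 + 15.5149 + 20.8961 + 13.9707 + 32.2041 = 116.8052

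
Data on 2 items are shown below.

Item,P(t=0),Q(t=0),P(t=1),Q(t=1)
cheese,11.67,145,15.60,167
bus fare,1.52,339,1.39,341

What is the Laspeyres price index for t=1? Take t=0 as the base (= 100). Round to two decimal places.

123.82

Laspeyres price index uses base-period quantities as weights.
ΣP(t=1)·Q(t=0) = 15.60×145 + 1.39×339 = 2262 + 471.21 = 2733.21
ΣP(t=0)·Q(t=0) = 11.67×145 + 1.52×339 = 1692.15 + 515.28 = 2207.43
Index = 2733.21 / 2207.43 × 100 = 123.8186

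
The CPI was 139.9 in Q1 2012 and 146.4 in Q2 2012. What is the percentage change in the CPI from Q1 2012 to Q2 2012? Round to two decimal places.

Change = (146.4 − 139.9) / 139.9 × 100
       = 6.5 / 139.9 × 100 = 4.6462%

4.65%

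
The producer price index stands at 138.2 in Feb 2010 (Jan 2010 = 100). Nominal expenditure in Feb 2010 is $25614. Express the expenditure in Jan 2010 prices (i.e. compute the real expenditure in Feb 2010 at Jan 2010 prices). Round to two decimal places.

18534.01

Real = Nominal ÷ (Index/100) = 25614 ÷ (138.2/100)
     = 25614 ÷ 1.382 = 18534.0087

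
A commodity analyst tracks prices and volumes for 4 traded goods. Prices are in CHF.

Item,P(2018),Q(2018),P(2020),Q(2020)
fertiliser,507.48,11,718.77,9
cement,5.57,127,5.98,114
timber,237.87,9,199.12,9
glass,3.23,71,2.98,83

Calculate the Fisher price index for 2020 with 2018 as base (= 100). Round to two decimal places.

121.97

Laspeyres component (base-period weights):
ΣP(2020)Q(2018) = 718.77×11 + 5.98×127 + 199.12×9 + 2.98×71 = 7906.47 + 759.46 + 1792.08 + 211.58 = 10669.59
ΣP(2018)Q(2018) = 507.48×11 + 5.57×127 + 237.87×9 + 3.23×71 = 5582.28 + 707.39 + 2140.83 + 229.33 = 8659.83
L = 10669.59 / 8659.83 × 100 = 123.2078
Paasche component (current-period weights):
ΣP(2020)Q(2020) = 718.77×9 + 5.98×114 + 199.12×9 + 2.98×83 = 6468.93 + 681.72 + 1792.08 + 247.34 = 9190.07
ΣP(2018)Q(2020) = 507.48×9 + 5.57×114 + 237.87×9 + 3.23×83 = 4567.32 + 634.98 + 2140.83 + 268.09 = 7611.22
P = 9190.07 / 7611.22 × 100 = 120.7437
Fisher = √(L × P) = √(123.2078 × 120.7437) = 121.9696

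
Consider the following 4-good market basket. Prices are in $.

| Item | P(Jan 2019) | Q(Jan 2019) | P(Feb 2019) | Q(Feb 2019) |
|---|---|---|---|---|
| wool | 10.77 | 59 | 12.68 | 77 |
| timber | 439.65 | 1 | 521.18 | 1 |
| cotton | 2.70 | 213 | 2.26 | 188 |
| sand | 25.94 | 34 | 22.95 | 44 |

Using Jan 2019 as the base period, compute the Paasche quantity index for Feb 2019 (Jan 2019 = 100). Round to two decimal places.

115.85

Paasche quantity index uses current-period prices as weights.
ΣP(Feb 2019)·Q(Feb 2019) = 12.68×77 + 521.18×1 + 2.26×188 + 22.95×44 = 976.36 + 521.18 + 424.88 + 1009.8 = 2932.22
ΣP(Feb 2019)·Q(Jan 2019) = 12.68×59 + 521.18×1 + 2.26×213 + 22.95×34 = 748.12 + 521.18 + 481.38 + 780.3 = 2530.98
Index = 2932.22 / 2530.98 × 100 = 115.8531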